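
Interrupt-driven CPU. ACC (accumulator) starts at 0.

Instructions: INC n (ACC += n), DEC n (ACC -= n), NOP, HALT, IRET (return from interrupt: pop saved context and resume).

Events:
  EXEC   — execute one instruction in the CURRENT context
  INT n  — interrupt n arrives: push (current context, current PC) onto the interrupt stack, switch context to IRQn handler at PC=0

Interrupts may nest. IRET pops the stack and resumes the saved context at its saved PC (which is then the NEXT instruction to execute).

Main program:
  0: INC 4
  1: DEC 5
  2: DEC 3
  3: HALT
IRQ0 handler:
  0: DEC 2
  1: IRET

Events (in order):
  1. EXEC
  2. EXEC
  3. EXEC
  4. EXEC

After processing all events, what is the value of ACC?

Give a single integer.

Event 1 (EXEC): [MAIN] PC=0: INC 4 -> ACC=4
Event 2 (EXEC): [MAIN] PC=1: DEC 5 -> ACC=-1
Event 3 (EXEC): [MAIN] PC=2: DEC 3 -> ACC=-4
Event 4 (EXEC): [MAIN] PC=3: HALT

Answer: -4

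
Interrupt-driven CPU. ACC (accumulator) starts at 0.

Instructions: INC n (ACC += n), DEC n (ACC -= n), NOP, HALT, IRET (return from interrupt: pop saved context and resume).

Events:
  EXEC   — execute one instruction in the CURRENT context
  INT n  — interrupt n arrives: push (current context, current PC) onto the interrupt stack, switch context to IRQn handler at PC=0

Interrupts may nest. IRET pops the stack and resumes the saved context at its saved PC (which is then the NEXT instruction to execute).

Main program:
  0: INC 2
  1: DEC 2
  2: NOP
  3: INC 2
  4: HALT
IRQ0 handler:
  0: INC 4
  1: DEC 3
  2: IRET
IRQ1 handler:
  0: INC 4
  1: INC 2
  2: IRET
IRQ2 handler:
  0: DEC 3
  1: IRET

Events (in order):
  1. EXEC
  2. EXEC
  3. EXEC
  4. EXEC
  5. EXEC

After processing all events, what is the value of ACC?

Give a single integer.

Event 1 (EXEC): [MAIN] PC=0: INC 2 -> ACC=2
Event 2 (EXEC): [MAIN] PC=1: DEC 2 -> ACC=0
Event 3 (EXEC): [MAIN] PC=2: NOP
Event 4 (EXEC): [MAIN] PC=3: INC 2 -> ACC=2
Event 5 (EXEC): [MAIN] PC=4: HALT

Answer: 2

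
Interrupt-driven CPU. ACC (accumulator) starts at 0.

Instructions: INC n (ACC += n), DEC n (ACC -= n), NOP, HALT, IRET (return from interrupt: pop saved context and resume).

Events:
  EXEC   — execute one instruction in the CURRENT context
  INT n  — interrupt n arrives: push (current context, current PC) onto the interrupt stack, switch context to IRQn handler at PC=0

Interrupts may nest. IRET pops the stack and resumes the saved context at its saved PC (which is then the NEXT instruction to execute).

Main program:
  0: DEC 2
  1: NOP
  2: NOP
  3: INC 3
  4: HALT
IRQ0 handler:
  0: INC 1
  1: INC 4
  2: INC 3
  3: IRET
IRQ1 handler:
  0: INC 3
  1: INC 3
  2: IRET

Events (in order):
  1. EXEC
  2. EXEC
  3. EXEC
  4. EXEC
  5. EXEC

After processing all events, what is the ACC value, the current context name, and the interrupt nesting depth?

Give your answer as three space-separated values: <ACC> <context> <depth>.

Event 1 (EXEC): [MAIN] PC=0: DEC 2 -> ACC=-2
Event 2 (EXEC): [MAIN] PC=1: NOP
Event 3 (EXEC): [MAIN] PC=2: NOP
Event 4 (EXEC): [MAIN] PC=3: INC 3 -> ACC=1
Event 5 (EXEC): [MAIN] PC=4: HALT

Answer: 1 MAIN 0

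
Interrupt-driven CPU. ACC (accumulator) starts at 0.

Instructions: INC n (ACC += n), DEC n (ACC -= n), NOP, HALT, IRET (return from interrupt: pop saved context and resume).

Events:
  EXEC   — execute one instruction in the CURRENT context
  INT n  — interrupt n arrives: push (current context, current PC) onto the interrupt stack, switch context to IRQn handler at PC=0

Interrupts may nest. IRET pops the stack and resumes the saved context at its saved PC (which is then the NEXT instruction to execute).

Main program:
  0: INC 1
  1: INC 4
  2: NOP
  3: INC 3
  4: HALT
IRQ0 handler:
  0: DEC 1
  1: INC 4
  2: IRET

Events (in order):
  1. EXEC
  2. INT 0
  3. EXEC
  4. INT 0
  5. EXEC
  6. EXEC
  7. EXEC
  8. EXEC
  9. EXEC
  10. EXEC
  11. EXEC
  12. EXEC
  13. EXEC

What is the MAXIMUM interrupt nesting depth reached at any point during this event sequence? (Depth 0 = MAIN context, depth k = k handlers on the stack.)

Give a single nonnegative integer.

Event 1 (EXEC): [MAIN] PC=0: INC 1 -> ACC=1 [depth=0]
Event 2 (INT 0): INT 0 arrives: push (MAIN, PC=1), enter IRQ0 at PC=0 (depth now 1) [depth=1]
Event 3 (EXEC): [IRQ0] PC=0: DEC 1 -> ACC=0 [depth=1]
Event 4 (INT 0): INT 0 arrives: push (IRQ0, PC=1), enter IRQ0 at PC=0 (depth now 2) [depth=2]
Event 5 (EXEC): [IRQ0] PC=0: DEC 1 -> ACC=-1 [depth=2]
Event 6 (EXEC): [IRQ0] PC=1: INC 4 -> ACC=3 [depth=2]
Event 7 (EXEC): [IRQ0] PC=2: IRET -> resume IRQ0 at PC=1 (depth now 1) [depth=1]
Event 8 (EXEC): [IRQ0] PC=1: INC 4 -> ACC=7 [depth=1]
Event 9 (EXEC): [IRQ0] PC=2: IRET -> resume MAIN at PC=1 (depth now 0) [depth=0]
Event 10 (EXEC): [MAIN] PC=1: INC 4 -> ACC=11 [depth=0]
Event 11 (EXEC): [MAIN] PC=2: NOP [depth=0]
Event 12 (EXEC): [MAIN] PC=3: INC 3 -> ACC=14 [depth=0]
Event 13 (EXEC): [MAIN] PC=4: HALT [depth=0]
Max depth observed: 2

Answer: 2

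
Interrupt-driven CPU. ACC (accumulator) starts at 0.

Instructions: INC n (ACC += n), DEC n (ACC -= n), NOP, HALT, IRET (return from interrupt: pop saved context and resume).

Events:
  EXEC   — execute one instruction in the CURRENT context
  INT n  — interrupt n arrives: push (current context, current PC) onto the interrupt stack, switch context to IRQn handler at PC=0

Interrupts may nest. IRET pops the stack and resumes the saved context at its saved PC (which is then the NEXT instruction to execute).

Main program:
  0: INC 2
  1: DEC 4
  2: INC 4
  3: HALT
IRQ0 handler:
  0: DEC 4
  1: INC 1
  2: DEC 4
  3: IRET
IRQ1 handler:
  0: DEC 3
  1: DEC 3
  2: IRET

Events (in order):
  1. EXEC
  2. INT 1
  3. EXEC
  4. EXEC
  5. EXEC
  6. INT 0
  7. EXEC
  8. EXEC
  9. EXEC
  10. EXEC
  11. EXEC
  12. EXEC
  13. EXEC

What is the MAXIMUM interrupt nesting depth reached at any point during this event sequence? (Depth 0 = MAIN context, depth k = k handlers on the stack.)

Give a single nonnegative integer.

Answer: 1

Derivation:
Event 1 (EXEC): [MAIN] PC=0: INC 2 -> ACC=2 [depth=0]
Event 2 (INT 1): INT 1 arrives: push (MAIN, PC=1), enter IRQ1 at PC=0 (depth now 1) [depth=1]
Event 3 (EXEC): [IRQ1] PC=0: DEC 3 -> ACC=-1 [depth=1]
Event 4 (EXEC): [IRQ1] PC=1: DEC 3 -> ACC=-4 [depth=1]
Event 5 (EXEC): [IRQ1] PC=2: IRET -> resume MAIN at PC=1 (depth now 0) [depth=0]
Event 6 (INT 0): INT 0 arrives: push (MAIN, PC=1), enter IRQ0 at PC=0 (depth now 1) [depth=1]
Event 7 (EXEC): [IRQ0] PC=0: DEC 4 -> ACC=-8 [depth=1]
Event 8 (EXEC): [IRQ0] PC=1: INC 1 -> ACC=-7 [depth=1]
Event 9 (EXEC): [IRQ0] PC=2: DEC 4 -> ACC=-11 [depth=1]
Event 10 (EXEC): [IRQ0] PC=3: IRET -> resume MAIN at PC=1 (depth now 0) [depth=0]
Event 11 (EXEC): [MAIN] PC=1: DEC 4 -> ACC=-15 [depth=0]
Event 12 (EXEC): [MAIN] PC=2: INC 4 -> ACC=-11 [depth=0]
Event 13 (EXEC): [MAIN] PC=3: HALT [depth=0]
Max depth observed: 1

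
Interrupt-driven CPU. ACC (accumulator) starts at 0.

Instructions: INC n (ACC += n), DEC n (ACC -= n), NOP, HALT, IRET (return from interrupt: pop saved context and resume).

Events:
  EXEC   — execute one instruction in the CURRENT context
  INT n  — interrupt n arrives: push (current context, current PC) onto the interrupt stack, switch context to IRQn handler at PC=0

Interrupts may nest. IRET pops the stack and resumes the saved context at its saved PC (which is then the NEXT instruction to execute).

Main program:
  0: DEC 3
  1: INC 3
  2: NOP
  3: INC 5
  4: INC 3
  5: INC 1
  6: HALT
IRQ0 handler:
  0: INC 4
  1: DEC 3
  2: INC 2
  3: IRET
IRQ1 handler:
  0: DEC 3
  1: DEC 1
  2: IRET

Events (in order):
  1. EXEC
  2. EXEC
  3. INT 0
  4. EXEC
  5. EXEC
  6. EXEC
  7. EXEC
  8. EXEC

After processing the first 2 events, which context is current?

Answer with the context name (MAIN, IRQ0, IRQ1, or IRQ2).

Event 1 (EXEC): [MAIN] PC=0: DEC 3 -> ACC=-3
Event 2 (EXEC): [MAIN] PC=1: INC 3 -> ACC=0

Answer: MAIN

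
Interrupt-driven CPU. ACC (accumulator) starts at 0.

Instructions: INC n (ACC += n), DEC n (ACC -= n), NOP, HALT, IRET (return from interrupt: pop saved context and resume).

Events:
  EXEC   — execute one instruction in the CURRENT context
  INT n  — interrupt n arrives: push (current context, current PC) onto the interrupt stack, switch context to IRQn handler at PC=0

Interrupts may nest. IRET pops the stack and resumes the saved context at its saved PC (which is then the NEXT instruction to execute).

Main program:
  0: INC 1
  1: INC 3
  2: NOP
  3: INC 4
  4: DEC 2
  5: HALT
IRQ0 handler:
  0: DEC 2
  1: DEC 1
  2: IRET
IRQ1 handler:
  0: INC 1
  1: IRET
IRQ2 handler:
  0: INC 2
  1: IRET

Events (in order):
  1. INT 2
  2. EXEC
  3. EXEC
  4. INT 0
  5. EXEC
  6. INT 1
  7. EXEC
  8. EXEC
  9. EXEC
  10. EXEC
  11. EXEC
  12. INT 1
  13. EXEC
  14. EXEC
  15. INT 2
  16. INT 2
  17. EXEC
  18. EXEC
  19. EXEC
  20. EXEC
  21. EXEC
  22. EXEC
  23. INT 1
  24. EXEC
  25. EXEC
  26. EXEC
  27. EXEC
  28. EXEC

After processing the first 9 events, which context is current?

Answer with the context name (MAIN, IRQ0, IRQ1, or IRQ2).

Answer: IRQ0

Derivation:
Event 1 (INT 2): INT 2 arrives: push (MAIN, PC=0), enter IRQ2 at PC=0 (depth now 1)
Event 2 (EXEC): [IRQ2] PC=0: INC 2 -> ACC=2
Event 3 (EXEC): [IRQ2] PC=1: IRET -> resume MAIN at PC=0 (depth now 0)
Event 4 (INT 0): INT 0 arrives: push (MAIN, PC=0), enter IRQ0 at PC=0 (depth now 1)
Event 5 (EXEC): [IRQ0] PC=0: DEC 2 -> ACC=0
Event 6 (INT 1): INT 1 arrives: push (IRQ0, PC=1), enter IRQ1 at PC=0 (depth now 2)
Event 7 (EXEC): [IRQ1] PC=0: INC 1 -> ACC=1
Event 8 (EXEC): [IRQ1] PC=1: IRET -> resume IRQ0 at PC=1 (depth now 1)
Event 9 (EXEC): [IRQ0] PC=1: DEC 1 -> ACC=0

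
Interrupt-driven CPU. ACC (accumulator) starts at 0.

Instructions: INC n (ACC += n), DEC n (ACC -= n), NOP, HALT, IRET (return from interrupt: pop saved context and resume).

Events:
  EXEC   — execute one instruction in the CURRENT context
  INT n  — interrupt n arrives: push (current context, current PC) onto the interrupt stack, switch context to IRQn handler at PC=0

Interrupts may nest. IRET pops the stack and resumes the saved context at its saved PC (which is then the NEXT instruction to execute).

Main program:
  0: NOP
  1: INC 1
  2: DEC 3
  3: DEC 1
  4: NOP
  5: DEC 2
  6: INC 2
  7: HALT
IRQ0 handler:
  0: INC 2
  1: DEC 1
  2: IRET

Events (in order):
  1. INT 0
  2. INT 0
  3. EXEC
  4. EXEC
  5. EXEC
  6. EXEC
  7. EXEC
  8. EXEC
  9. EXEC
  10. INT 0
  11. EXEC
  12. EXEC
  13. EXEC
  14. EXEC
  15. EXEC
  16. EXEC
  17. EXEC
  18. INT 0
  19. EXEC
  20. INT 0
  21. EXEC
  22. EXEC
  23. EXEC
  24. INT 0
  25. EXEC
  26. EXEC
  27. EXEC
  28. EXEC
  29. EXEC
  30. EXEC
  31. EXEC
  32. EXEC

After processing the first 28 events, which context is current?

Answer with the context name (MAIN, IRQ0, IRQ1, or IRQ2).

Event 1 (INT 0): INT 0 arrives: push (MAIN, PC=0), enter IRQ0 at PC=0 (depth now 1)
Event 2 (INT 0): INT 0 arrives: push (IRQ0, PC=0), enter IRQ0 at PC=0 (depth now 2)
Event 3 (EXEC): [IRQ0] PC=0: INC 2 -> ACC=2
Event 4 (EXEC): [IRQ0] PC=1: DEC 1 -> ACC=1
Event 5 (EXEC): [IRQ0] PC=2: IRET -> resume IRQ0 at PC=0 (depth now 1)
Event 6 (EXEC): [IRQ0] PC=0: INC 2 -> ACC=3
Event 7 (EXEC): [IRQ0] PC=1: DEC 1 -> ACC=2
Event 8 (EXEC): [IRQ0] PC=2: IRET -> resume MAIN at PC=0 (depth now 0)
Event 9 (EXEC): [MAIN] PC=0: NOP
Event 10 (INT 0): INT 0 arrives: push (MAIN, PC=1), enter IRQ0 at PC=0 (depth now 1)
Event 11 (EXEC): [IRQ0] PC=0: INC 2 -> ACC=4
Event 12 (EXEC): [IRQ0] PC=1: DEC 1 -> ACC=3
Event 13 (EXEC): [IRQ0] PC=2: IRET -> resume MAIN at PC=1 (depth now 0)
Event 14 (EXEC): [MAIN] PC=1: INC 1 -> ACC=4
Event 15 (EXEC): [MAIN] PC=2: DEC 3 -> ACC=1
Event 16 (EXEC): [MAIN] PC=3: DEC 1 -> ACC=0
Event 17 (EXEC): [MAIN] PC=4: NOP
Event 18 (INT 0): INT 0 arrives: push (MAIN, PC=5), enter IRQ0 at PC=0 (depth now 1)
Event 19 (EXEC): [IRQ0] PC=0: INC 2 -> ACC=2
Event 20 (INT 0): INT 0 arrives: push (IRQ0, PC=1), enter IRQ0 at PC=0 (depth now 2)
Event 21 (EXEC): [IRQ0] PC=0: INC 2 -> ACC=4
Event 22 (EXEC): [IRQ0] PC=1: DEC 1 -> ACC=3
Event 23 (EXEC): [IRQ0] PC=2: IRET -> resume IRQ0 at PC=1 (depth now 1)
Event 24 (INT 0): INT 0 arrives: push (IRQ0, PC=1), enter IRQ0 at PC=0 (depth now 2)
Event 25 (EXEC): [IRQ0] PC=0: INC 2 -> ACC=5
Event 26 (EXEC): [IRQ0] PC=1: DEC 1 -> ACC=4
Event 27 (EXEC): [IRQ0] PC=2: IRET -> resume IRQ0 at PC=1 (depth now 1)
Event 28 (EXEC): [IRQ0] PC=1: DEC 1 -> ACC=3

Answer: IRQ0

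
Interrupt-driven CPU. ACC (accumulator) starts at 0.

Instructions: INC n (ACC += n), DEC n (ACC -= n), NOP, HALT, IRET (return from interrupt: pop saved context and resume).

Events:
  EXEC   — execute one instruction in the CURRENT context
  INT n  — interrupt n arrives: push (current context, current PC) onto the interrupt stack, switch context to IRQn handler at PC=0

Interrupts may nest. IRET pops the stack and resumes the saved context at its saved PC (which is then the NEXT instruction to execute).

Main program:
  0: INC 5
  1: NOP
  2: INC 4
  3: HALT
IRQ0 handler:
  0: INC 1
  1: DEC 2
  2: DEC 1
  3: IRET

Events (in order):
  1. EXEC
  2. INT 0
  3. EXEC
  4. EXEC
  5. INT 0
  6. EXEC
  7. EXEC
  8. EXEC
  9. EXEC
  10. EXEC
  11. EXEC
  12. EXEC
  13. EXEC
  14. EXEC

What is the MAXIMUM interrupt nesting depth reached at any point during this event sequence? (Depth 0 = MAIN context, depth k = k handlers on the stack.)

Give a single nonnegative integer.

Answer: 2

Derivation:
Event 1 (EXEC): [MAIN] PC=0: INC 5 -> ACC=5 [depth=0]
Event 2 (INT 0): INT 0 arrives: push (MAIN, PC=1), enter IRQ0 at PC=0 (depth now 1) [depth=1]
Event 3 (EXEC): [IRQ0] PC=0: INC 1 -> ACC=6 [depth=1]
Event 4 (EXEC): [IRQ0] PC=1: DEC 2 -> ACC=4 [depth=1]
Event 5 (INT 0): INT 0 arrives: push (IRQ0, PC=2), enter IRQ0 at PC=0 (depth now 2) [depth=2]
Event 6 (EXEC): [IRQ0] PC=0: INC 1 -> ACC=5 [depth=2]
Event 7 (EXEC): [IRQ0] PC=1: DEC 2 -> ACC=3 [depth=2]
Event 8 (EXEC): [IRQ0] PC=2: DEC 1 -> ACC=2 [depth=2]
Event 9 (EXEC): [IRQ0] PC=3: IRET -> resume IRQ0 at PC=2 (depth now 1) [depth=1]
Event 10 (EXEC): [IRQ0] PC=2: DEC 1 -> ACC=1 [depth=1]
Event 11 (EXEC): [IRQ0] PC=3: IRET -> resume MAIN at PC=1 (depth now 0) [depth=0]
Event 12 (EXEC): [MAIN] PC=1: NOP [depth=0]
Event 13 (EXEC): [MAIN] PC=2: INC 4 -> ACC=5 [depth=0]
Event 14 (EXEC): [MAIN] PC=3: HALT [depth=0]
Max depth observed: 2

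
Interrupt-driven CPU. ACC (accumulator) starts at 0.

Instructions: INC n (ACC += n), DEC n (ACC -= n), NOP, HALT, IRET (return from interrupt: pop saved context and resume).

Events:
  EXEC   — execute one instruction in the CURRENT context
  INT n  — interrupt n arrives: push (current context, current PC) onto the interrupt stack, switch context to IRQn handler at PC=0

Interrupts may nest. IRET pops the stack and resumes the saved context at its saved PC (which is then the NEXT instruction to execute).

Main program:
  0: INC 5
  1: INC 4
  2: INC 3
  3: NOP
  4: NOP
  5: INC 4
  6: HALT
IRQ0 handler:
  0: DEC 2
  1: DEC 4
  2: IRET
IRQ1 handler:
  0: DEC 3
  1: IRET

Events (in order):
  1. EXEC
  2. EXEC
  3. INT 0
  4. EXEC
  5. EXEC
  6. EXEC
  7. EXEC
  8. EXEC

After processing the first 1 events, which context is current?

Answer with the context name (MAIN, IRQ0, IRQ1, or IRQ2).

Answer: MAIN

Derivation:
Event 1 (EXEC): [MAIN] PC=0: INC 5 -> ACC=5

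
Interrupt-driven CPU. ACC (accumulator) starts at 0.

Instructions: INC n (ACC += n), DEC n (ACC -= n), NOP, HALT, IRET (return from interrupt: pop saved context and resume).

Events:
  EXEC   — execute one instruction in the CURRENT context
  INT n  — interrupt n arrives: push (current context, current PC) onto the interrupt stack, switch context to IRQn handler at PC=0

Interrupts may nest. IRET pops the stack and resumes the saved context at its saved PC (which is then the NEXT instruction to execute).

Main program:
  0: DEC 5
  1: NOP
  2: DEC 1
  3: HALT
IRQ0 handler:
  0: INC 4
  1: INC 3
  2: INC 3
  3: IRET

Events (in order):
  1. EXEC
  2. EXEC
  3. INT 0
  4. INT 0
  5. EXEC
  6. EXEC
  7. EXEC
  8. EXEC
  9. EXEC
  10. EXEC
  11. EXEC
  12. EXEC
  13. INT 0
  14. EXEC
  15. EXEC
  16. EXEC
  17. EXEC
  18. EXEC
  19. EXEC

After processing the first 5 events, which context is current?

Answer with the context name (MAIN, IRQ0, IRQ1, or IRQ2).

Event 1 (EXEC): [MAIN] PC=0: DEC 5 -> ACC=-5
Event 2 (EXEC): [MAIN] PC=1: NOP
Event 3 (INT 0): INT 0 arrives: push (MAIN, PC=2), enter IRQ0 at PC=0 (depth now 1)
Event 4 (INT 0): INT 0 arrives: push (IRQ0, PC=0), enter IRQ0 at PC=0 (depth now 2)
Event 5 (EXEC): [IRQ0] PC=0: INC 4 -> ACC=-1

Answer: IRQ0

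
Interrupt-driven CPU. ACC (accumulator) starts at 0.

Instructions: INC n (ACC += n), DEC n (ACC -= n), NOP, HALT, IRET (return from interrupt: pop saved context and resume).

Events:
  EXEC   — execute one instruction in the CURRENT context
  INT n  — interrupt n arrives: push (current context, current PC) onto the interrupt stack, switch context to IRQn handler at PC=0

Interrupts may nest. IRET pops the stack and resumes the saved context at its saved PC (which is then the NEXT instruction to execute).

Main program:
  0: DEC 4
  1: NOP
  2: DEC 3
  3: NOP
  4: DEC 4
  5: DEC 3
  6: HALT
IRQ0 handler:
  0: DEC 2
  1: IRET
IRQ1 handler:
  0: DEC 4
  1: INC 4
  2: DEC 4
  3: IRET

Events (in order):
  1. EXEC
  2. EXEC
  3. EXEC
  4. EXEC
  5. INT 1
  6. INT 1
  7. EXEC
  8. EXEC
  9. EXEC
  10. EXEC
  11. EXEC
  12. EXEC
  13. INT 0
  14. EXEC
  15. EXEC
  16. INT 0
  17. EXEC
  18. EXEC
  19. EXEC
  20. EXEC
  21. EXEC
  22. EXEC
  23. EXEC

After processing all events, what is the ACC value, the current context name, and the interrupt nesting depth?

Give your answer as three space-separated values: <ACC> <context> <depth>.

Answer: -26 MAIN 0

Derivation:
Event 1 (EXEC): [MAIN] PC=0: DEC 4 -> ACC=-4
Event 2 (EXEC): [MAIN] PC=1: NOP
Event 3 (EXEC): [MAIN] PC=2: DEC 3 -> ACC=-7
Event 4 (EXEC): [MAIN] PC=3: NOP
Event 5 (INT 1): INT 1 arrives: push (MAIN, PC=4), enter IRQ1 at PC=0 (depth now 1)
Event 6 (INT 1): INT 1 arrives: push (IRQ1, PC=0), enter IRQ1 at PC=0 (depth now 2)
Event 7 (EXEC): [IRQ1] PC=0: DEC 4 -> ACC=-11
Event 8 (EXEC): [IRQ1] PC=1: INC 4 -> ACC=-7
Event 9 (EXEC): [IRQ1] PC=2: DEC 4 -> ACC=-11
Event 10 (EXEC): [IRQ1] PC=3: IRET -> resume IRQ1 at PC=0 (depth now 1)
Event 11 (EXEC): [IRQ1] PC=0: DEC 4 -> ACC=-15
Event 12 (EXEC): [IRQ1] PC=1: INC 4 -> ACC=-11
Event 13 (INT 0): INT 0 arrives: push (IRQ1, PC=2), enter IRQ0 at PC=0 (depth now 2)
Event 14 (EXEC): [IRQ0] PC=0: DEC 2 -> ACC=-13
Event 15 (EXEC): [IRQ0] PC=1: IRET -> resume IRQ1 at PC=2 (depth now 1)
Event 16 (INT 0): INT 0 arrives: push (IRQ1, PC=2), enter IRQ0 at PC=0 (depth now 2)
Event 17 (EXEC): [IRQ0] PC=0: DEC 2 -> ACC=-15
Event 18 (EXEC): [IRQ0] PC=1: IRET -> resume IRQ1 at PC=2 (depth now 1)
Event 19 (EXEC): [IRQ1] PC=2: DEC 4 -> ACC=-19
Event 20 (EXEC): [IRQ1] PC=3: IRET -> resume MAIN at PC=4 (depth now 0)
Event 21 (EXEC): [MAIN] PC=4: DEC 4 -> ACC=-23
Event 22 (EXEC): [MAIN] PC=5: DEC 3 -> ACC=-26
Event 23 (EXEC): [MAIN] PC=6: HALT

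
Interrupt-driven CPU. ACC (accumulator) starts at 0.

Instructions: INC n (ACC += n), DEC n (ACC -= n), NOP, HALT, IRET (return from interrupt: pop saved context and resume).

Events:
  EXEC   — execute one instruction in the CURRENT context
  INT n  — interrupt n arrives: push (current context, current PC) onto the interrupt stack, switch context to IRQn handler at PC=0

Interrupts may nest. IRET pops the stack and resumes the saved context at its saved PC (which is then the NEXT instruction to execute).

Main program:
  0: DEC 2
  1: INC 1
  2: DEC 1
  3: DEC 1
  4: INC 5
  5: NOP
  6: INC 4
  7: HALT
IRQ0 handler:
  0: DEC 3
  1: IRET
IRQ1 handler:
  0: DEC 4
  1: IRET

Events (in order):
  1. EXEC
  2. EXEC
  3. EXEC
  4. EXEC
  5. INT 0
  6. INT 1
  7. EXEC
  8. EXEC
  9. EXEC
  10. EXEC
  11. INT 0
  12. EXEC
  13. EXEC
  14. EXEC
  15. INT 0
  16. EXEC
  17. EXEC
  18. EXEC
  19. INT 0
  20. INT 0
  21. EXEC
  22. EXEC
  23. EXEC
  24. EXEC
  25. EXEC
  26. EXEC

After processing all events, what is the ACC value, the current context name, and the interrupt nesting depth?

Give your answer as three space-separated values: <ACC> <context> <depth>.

Event 1 (EXEC): [MAIN] PC=0: DEC 2 -> ACC=-2
Event 2 (EXEC): [MAIN] PC=1: INC 1 -> ACC=-1
Event 3 (EXEC): [MAIN] PC=2: DEC 1 -> ACC=-2
Event 4 (EXEC): [MAIN] PC=3: DEC 1 -> ACC=-3
Event 5 (INT 0): INT 0 arrives: push (MAIN, PC=4), enter IRQ0 at PC=0 (depth now 1)
Event 6 (INT 1): INT 1 arrives: push (IRQ0, PC=0), enter IRQ1 at PC=0 (depth now 2)
Event 7 (EXEC): [IRQ1] PC=0: DEC 4 -> ACC=-7
Event 8 (EXEC): [IRQ1] PC=1: IRET -> resume IRQ0 at PC=0 (depth now 1)
Event 9 (EXEC): [IRQ0] PC=0: DEC 3 -> ACC=-10
Event 10 (EXEC): [IRQ0] PC=1: IRET -> resume MAIN at PC=4 (depth now 0)
Event 11 (INT 0): INT 0 arrives: push (MAIN, PC=4), enter IRQ0 at PC=0 (depth now 1)
Event 12 (EXEC): [IRQ0] PC=0: DEC 3 -> ACC=-13
Event 13 (EXEC): [IRQ0] PC=1: IRET -> resume MAIN at PC=4 (depth now 0)
Event 14 (EXEC): [MAIN] PC=4: INC 5 -> ACC=-8
Event 15 (INT 0): INT 0 arrives: push (MAIN, PC=5), enter IRQ0 at PC=0 (depth now 1)
Event 16 (EXEC): [IRQ0] PC=0: DEC 3 -> ACC=-11
Event 17 (EXEC): [IRQ0] PC=1: IRET -> resume MAIN at PC=5 (depth now 0)
Event 18 (EXEC): [MAIN] PC=5: NOP
Event 19 (INT 0): INT 0 arrives: push (MAIN, PC=6), enter IRQ0 at PC=0 (depth now 1)
Event 20 (INT 0): INT 0 arrives: push (IRQ0, PC=0), enter IRQ0 at PC=0 (depth now 2)
Event 21 (EXEC): [IRQ0] PC=0: DEC 3 -> ACC=-14
Event 22 (EXEC): [IRQ0] PC=1: IRET -> resume IRQ0 at PC=0 (depth now 1)
Event 23 (EXEC): [IRQ0] PC=0: DEC 3 -> ACC=-17
Event 24 (EXEC): [IRQ0] PC=1: IRET -> resume MAIN at PC=6 (depth now 0)
Event 25 (EXEC): [MAIN] PC=6: INC 4 -> ACC=-13
Event 26 (EXEC): [MAIN] PC=7: HALT

Answer: -13 MAIN 0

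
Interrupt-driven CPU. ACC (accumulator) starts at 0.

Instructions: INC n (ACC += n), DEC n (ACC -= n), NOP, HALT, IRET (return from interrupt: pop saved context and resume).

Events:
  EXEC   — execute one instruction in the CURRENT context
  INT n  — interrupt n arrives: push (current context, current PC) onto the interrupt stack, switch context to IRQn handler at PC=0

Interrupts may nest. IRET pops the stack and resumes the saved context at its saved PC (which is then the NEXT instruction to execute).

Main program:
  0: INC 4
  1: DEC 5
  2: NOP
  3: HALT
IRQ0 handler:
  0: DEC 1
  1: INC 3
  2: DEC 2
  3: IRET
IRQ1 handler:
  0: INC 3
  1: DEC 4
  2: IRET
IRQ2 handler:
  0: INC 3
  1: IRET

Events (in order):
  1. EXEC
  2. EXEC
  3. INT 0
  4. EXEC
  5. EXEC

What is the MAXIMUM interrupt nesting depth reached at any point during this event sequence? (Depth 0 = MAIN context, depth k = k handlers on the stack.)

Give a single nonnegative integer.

Event 1 (EXEC): [MAIN] PC=0: INC 4 -> ACC=4 [depth=0]
Event 2 (EXEC): [MAIN] PC=1: DEC 5 -> ACC=-1 [depth=0]
Event 3 (INT 0): INT 0 arrives: push (MAIN, PC=2), enter IRQ0 at PC=0 (depth now 1) [depth=1]
Event 4 (EXEC): [IRQ0] PC=0: DEC 1 -> ACC=-2 [depth=1]
Event 5 (EXEC): [IRQ0] PC=1: INC 3 -> ACC=1 [depth=1]
Max depth observed: 1

Answer: 1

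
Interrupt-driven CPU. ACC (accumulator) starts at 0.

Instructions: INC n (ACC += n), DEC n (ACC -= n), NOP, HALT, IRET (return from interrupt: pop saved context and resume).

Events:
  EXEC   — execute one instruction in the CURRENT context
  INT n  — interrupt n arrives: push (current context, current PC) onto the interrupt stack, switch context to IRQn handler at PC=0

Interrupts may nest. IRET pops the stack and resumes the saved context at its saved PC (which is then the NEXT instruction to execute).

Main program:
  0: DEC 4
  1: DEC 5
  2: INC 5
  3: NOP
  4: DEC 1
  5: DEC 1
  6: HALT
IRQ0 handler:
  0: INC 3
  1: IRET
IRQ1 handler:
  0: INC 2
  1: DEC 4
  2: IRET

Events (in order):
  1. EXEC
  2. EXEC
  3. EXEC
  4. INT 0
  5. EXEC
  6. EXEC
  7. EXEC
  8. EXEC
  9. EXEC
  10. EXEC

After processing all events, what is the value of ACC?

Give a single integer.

Answer: -3

Derivation:
Event 1 (EXEC): [MAIN] PC=0: DEC 4 -> ACC=-4
Event 2 (EXEC): [MAIN] PC=1: DEC 5 -> ACC=-9
Event 3 (EXEC): [MAIN] PC=2: INC 5 -> ACC=-4
Event 4 (INT 0): INT 0 arrives: push (MAIN, PC=3), enter IRQ0 at PC=0 (depth now 1)
Event 5 (EXEC): [IRQ0] PC=0: INC 3 -> ACC=-1
Event 6 (EXEC): [IRQ0] PC=1: IRET -> resume MAIN at PC=3 (depth now 0)
Event 7 (EXEC): [MAIN] PC=3: NOP
Event 8 (EXEC): [MAIN] PC=4: DEC 1 -> ACC=-2
Event 9 (EXEC): [MAIN] PC=5: DEC 1 -> ACC=-3
Event 10 (EXEC): [MAIN] PC=6: HALT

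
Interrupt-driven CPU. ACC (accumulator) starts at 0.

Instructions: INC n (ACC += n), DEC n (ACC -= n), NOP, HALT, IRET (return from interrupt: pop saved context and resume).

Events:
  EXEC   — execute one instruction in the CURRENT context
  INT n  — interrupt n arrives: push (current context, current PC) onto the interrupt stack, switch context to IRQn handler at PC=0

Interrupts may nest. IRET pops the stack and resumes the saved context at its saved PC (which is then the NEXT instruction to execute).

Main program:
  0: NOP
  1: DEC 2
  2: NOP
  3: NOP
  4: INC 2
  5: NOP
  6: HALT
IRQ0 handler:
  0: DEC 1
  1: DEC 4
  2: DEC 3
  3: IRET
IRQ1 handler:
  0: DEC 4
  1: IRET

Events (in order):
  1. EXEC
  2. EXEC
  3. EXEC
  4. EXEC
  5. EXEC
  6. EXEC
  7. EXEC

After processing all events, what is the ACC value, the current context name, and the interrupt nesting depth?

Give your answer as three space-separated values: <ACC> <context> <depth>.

Answer: 0 MAIN 0

Derivation:
Event 1 (EXEC): [MAIN] PC=0: NOP
Event 2 (EXEC): [MAIN] PC=1: DEC 2 -> ACC=-2
Event 3 (EXEC): [MAIN] PC=2: NOP
Event 4 (EXEC): [MAIN] PC=3: NOP
Event 5 (EXEC): [MAIN] PC=4: INC 2 -> ACC=0
Event 6 (EXEC): [MAIN] PC=5: NOP
Event 7 (EXEC): [MAIN] PC=6: HALT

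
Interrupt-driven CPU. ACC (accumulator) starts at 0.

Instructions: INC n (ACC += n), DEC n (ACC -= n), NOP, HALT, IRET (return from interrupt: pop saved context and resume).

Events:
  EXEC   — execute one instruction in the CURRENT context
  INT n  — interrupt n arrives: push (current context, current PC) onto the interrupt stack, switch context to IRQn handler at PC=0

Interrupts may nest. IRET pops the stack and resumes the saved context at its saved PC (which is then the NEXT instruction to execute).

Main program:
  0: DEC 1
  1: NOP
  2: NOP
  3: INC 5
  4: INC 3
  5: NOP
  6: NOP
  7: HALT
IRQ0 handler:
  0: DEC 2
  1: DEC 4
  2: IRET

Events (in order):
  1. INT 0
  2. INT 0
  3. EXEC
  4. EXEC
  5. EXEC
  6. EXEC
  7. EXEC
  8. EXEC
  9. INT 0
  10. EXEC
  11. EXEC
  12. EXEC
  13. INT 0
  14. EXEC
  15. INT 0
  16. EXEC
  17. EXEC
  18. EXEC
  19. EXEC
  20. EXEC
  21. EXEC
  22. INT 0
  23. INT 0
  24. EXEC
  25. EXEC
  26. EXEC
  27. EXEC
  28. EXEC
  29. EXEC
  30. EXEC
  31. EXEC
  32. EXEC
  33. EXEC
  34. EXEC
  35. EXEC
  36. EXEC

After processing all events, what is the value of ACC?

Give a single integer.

Event 1 (INT 0): INT 0 arrives: push (MAIN, PC=0), enter IRQ0 at PC=0 (depth now 1)
Event 2 (INT 0): INT 0 arrives: push (IRQ0, PC=0), enter IRQ0 at PC=0 (depth now 2)
Event 3 (EXEC): [IRQ0] PC=0: DEC 2 -> ACC=-2
Event 4 (EXEC): [IRQ0] PC=1: DEC 4 -> ACC=-6
Event 5 (EXEC): [IRQ0] PC=2: IRET -> resume IRQ0 at PC=0 (depth now 1)
Event 6 (EXEC): [IRQ0] PC=0: DEC 2 -> ACC=-8
Event 7 (EXEC): [IRQ0] PC=1: DEC 4 -> ACC=-12
Event 8 (EXEC): [IRQ0] PC=2: IRET -> resume MAIN at PC=0 (depth now 0)
Event 9 (INT 0): INT 0 arrives: push (MAIN, PC=0), enter IRQ0 at PC=0 (depth now 1)
Event 10 (EXEC): [IRQ0] PC=0: DEC 2 -> ACC=-14
Event 11 (EXEC): [IRQ0] PC=1: DEC 4 -> ACC=-18
Event 12 (EXEC): [IRQ0] PC=2: IRET -> resume MAIN at PC=0 (depth now 0)
Event 13 (INT 0): INT 0 arrives: push (MAIN, PC=0), enter IRQ0 at PC=0 (depth now 1)
Event 14 (EXEC): [IRQ0] PC=0: DEC 2 -> ACC=-20
Event 15 (INT 0): INT 0 arrives: push (IRQ0, PC=1), enter IRQ0 at PC=0 (depth now 2)
Event 16 (EXEC): [IRQ0] PC=0: DEC 2 -> ACC=-22
Event 17 (EXEC): [IRQ0] PC=1: DEC 4 -> ACC=-26
Event 18 (EXEC): [IRQ0] PC=2: IRET -> resume IRQ0 at PC=1 (depth now 1)
Event 19 (EXEC): [IRQ0] PC=1: DEC 4 -> ACC=-30
Event 20 (EXEC): [IRQ0] PC=2: IRET -> resume MAIN at PC=0 (depth now 0)
Event 21 (EXEC): [MAIN] PC=0: DEC 1 -> ACC=-31
Event 22 (INT 0): INT 0 arrives: push (MAIN, PC=1), enter IRQ0 at PC=0 (depth now 1)
Event 23 (INT 0): INT 0 arrives: push (IRQ0, PC=0), enter IRQ0 at PC=0 (depth now 2)
Event 24 (EXEC): [IRQ0] PC=0: DEC 2 -> ACC=-33
Event 25 (EXEC): [IRQ0] PC=1: DEC 4 -> ACC=-37
Event 26 (EXEC): [IRQ0] PC=2: IRET -> resume IRQ0 at PC=0 (depth now 1)
Event 27 (EXEC): [IRQ0] PC=0: DEC 2 -> ACC=-39
Event 28 (EXEC): [IRQ0] PC=1: DEC 4 -> ACC=-43
Event 29 (EXEC): [IRQ0] PC=2: IRET -> resume MAIN at PC=1 (depth now 0)
Event 30 (EXEC): [MAIN] PC=1: NOP
Event 31 (EXEC): [MAIN] PC=2: NOP
Event 32 (EXEC): [MAIN] PC=3: INC 5 -> ACC=-38
Event 33 (EXEC): [MAIN] PC=4: INC 3 -> ACC=-35
Event 34 (EXEC): [MAIN] PC=5: NOP
Event 35 (EXEC): [MAIN] PC=6: NOP
Event 36 (EXEC): [MAIN] PC=7: HALT

Answer: -35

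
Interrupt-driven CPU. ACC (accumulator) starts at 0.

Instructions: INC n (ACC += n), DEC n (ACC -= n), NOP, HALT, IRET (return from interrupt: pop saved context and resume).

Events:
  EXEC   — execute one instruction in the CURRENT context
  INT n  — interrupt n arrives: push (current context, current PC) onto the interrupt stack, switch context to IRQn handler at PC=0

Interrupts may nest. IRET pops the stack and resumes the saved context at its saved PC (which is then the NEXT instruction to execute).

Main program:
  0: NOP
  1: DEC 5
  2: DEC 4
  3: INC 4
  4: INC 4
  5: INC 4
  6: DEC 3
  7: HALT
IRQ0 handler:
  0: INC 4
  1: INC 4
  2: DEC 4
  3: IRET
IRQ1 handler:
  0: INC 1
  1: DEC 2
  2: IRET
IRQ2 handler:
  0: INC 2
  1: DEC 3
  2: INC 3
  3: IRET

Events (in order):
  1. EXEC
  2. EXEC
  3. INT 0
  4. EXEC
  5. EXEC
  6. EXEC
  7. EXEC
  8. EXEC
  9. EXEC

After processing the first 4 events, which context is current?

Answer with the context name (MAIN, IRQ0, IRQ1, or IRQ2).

Answer: IRQ0

Derivation:
Event 1 (EXEC): [MAIN] PC=0: NOP
Event 2 (EXEC): [MAIN] PC=1: DEC 5 -> ACC=-5
Event 3 (INT 0): INT 0 arrives: push (MAIN, PC=2), enter IRQ0 at PC=0 (depth now 1)
Event 4 (EXEC): [IRQ0] PC=0: INC 4 -> ACC=-1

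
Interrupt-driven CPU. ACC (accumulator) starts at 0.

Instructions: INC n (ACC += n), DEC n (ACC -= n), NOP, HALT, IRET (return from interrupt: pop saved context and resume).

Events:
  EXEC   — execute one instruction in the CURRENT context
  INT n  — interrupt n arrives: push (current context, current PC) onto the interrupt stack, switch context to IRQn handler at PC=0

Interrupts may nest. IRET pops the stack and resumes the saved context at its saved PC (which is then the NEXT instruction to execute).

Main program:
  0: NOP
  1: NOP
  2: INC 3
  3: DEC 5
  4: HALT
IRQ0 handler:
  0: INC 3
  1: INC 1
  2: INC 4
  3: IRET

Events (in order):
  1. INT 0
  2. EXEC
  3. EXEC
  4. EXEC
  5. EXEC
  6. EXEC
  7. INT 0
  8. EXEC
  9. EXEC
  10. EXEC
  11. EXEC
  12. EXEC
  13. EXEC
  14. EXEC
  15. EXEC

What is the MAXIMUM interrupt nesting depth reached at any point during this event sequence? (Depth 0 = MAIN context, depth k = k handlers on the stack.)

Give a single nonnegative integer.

Event 1 (INT 0): INT 0 arrives: push (MAIN, PC=0), enter IRQ0 at PC=0 (depth now 1) [depth=1]
Event 2 (EXEC): [IRQ0] PC=0: INC 3 -> ACC=3 [depth=1]
Event 3 (EXEC): [IRQ0] PC=1: INC 1 -> ACC=4 [depth=1]
Event 4 (EXEC): [IRQ0] PC=2: INC 4 -> ACC=8 [depth=1]
Event 5 (EXEC): [IRQ0] PC=3: IRET -> resume MAIN at PC=0 (depth now 0) [depth=0]
Event 6 (EXEC): [MAIN] PC=0: NOP [depth=0]
Event 7 (INT 0): INT 0 arrives: push (MAIN, PC=1), enter IRQ0 at PC=0 (depth now 1) [depth=1]
Event 8 (EXEC): [IRQ0] PC=0: INC 3 -> ACC=11 [depth=1]
Event 9 (EXEC): [IRQ0] PC=1: INC 1 -> ACC=12 [depth=1]
Event 10 (EXEC): [IRQ0] PC=2: INC 4 -> ACC=16 [depth=1]
Event 11 (EXEC): [IRQ0] PC=3: IRET -> resume MAIN at PC=1 (depth now 0) [depth=0]
Event 12 (EXEC): [MAIN] PC=1: NOP [depth=0]
Event 13 (EXEC): [MAIN] PC=2: INC 3 -> ACC=19 [depth=0]
Event 14 (EXEC): [MAIN] PC=3: DEC 5 -> ACC=14 [depth=0]
Event 15 (EXEC): [MAIN] PC=4: HALT [depth=0]
Max depth observed: 1

Answer: 1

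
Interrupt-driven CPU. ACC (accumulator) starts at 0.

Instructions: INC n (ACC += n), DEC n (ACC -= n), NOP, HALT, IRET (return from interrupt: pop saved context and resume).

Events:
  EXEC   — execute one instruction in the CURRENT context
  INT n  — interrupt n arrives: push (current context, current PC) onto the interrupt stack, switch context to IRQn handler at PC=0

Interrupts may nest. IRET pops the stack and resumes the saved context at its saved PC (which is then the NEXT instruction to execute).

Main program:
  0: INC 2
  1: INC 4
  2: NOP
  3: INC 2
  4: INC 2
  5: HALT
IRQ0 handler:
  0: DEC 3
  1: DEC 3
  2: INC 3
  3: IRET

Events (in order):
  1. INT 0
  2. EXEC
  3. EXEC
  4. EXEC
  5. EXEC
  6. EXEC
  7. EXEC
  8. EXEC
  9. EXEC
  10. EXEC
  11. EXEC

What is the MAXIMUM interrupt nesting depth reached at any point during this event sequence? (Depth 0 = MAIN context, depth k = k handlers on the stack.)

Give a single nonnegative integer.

Answer: 1

Derivation:
Event 1 (INT 0): INT 0 arrives: push (MAIN, PC=0), enter IRQ0 at PC=0 (depth now 1) [depth=1]
Event 2 (EXEC): [IRQ0] PC=0: DEC 3 -> ACC=-3 [depth=1]
Event 3 (EXEC): [IRQ0] PC=1: DEC 3 -> ACC=-6 [depth=1]
Event 4 (EXEC): [IRQ0] PC=2: INC 3 -> ACC=-3 [depth=1]
Event 5 (EXEC): [IRQ0] PC=3: IRET -> resume MAIN at PC=0 (depth now 0) [depth=0]
Event 6 (EXEC): [MAIN] PC=0: INC 2 -> ACC=-1 [depth=0]
Event 7 (EXEC): [MAIN] PC=1: INC 4 -> ACC=3 [depth=0]
Event 8 (EXEC): [MAIN] PC=2: NOP [depth=0]
Event 9 (EXEC): [MAIN] PC=3: INC 2 -> ACC=5 [depth=0]
Event 10 (EXEC): [MAIN] PC=4: INC 2 -> ACC=7 [depth=0]
Event 11 (EXEC): [MAIN] PC=5: HALT [depth=0]
Max depth observed: 1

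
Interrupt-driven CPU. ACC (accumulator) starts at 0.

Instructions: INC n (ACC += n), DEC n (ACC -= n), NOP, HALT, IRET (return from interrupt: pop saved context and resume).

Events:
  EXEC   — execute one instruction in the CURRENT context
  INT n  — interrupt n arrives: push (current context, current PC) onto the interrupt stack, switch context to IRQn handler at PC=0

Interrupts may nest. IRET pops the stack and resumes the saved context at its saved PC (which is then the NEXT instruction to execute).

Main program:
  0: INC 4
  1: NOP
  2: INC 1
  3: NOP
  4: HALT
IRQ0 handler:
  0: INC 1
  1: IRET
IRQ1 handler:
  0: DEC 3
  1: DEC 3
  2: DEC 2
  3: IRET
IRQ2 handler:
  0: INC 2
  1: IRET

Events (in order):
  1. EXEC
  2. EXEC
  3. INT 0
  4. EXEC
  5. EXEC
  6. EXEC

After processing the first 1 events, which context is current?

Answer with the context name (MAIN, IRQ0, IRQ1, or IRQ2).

Event 1 (EXEC): [MAIN] PC=0: INC 4 -> ACC=4

Answer: MAIN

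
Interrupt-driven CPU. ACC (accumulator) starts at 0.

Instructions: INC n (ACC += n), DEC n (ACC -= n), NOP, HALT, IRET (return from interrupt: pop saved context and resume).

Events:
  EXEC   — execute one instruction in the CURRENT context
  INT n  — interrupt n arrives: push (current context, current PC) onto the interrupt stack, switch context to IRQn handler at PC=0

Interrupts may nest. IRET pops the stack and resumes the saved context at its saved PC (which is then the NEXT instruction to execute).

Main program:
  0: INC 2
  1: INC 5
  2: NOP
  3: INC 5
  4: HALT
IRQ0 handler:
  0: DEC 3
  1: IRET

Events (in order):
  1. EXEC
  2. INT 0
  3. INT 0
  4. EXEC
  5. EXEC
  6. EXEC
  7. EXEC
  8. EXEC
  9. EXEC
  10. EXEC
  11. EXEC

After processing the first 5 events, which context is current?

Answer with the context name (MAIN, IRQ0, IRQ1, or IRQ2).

Answer: IRQ0

Derivation:
Event 1 (EXEC): [MAIN] PC=0: INC 2 -> ACC=2
Event 2 (INT 0): INT 0 arrives: push (MAIN, PC=1), enter IRQ0 at PC=0 (depth now 1)
Event 3 (INT 0): INT 0 arrives: push (IRQ0, PC=0), enter IRQ0 at PC=0 (depth now 2)
Event 4 (EXEC): [IRQ0] PC=0: DEC 3 -> ACC=-1
Event 5 (EXEC): [IRQ0] PC=1: IRET -> resume IRQ0 at PC=0 (depth now 1)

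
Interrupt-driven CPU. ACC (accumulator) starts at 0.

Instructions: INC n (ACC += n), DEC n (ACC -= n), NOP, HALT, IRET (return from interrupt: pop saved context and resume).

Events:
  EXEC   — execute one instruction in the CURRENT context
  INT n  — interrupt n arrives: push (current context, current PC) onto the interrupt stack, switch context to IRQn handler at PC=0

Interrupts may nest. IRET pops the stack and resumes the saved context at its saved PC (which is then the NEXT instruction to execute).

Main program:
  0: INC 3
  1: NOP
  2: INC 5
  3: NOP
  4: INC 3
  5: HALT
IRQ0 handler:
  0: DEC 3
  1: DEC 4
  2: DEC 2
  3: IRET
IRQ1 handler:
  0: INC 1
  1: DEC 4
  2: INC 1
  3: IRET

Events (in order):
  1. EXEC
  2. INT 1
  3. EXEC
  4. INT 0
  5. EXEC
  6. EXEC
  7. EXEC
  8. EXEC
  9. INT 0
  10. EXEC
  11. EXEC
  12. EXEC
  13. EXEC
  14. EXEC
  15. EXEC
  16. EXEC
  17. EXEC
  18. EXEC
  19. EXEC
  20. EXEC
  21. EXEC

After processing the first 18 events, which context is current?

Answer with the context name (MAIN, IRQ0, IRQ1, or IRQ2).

Event 1 (EXEC): [MAIN] PC=0: INC 3 -> ACC=3
Event 2 (INT 1): INT 1 arrives: push (MAIN, PC=1), enter IRQ1 at PC=0 (depth now 1)
Event 3 (EXEC): [IRQ1] PC=0: INC 1 -> ACC=4
Event 4 (INT 0): INT 0 arrives: push (IRQ1, PC=1), enter IRQ0 at PC=0 (depth now 2)
Event 5 (EXEC): [IRQ0] PC=0: DEC 3 -> ACC=1
Event 6 (EXEC): [IRQ0] PC=1: DEC 4 -> ACC=-3
Event 7 (EXEC): [IRQ0] PC=2: DEC 2 -> ACC=-5
Event 8 (EXEC): [IRQ0] PC=3: IRET -> resume IRQ1 at PC=1 (depth now 1)
Event 9 (INT 0): INT 0 arrives: push (IRQ1, PC=1), enter IRQ0 at PC=0 (depth now 2)
Event 10 (EXEC): [IRQ0] PC=0: DEC 3 -> ACC=-8
Event 11 (EXEC): [IRQ0] PC=1: DEC 4 -> ACC=-12
Event 12 (EXEC): [IRQ0] PC=2: DEC 2 -> ACC=-14
Event 13 (EXEC): [IRQ0] PC=3: IRET -> resume IRQ1 at PC=1 (depth now 1)
Event 14 (EXEC): [IRQ1] PC=1: DEC 4 -> ACC=-18
Event 15 (EXEC): [IRQ1] PC=2: INC 1 -> ACC=-17
Event 16 (EXEC): [IRQ1] PC=3: IRET -> resume MAIN at PC=1 (depth now 0)
Event 17 (EXEC): [MAIN] PC=1: NOP
Event 18 (EXEC): [MAIN] PC=2: INC 5 -> ACC=-12

Answer: MAIN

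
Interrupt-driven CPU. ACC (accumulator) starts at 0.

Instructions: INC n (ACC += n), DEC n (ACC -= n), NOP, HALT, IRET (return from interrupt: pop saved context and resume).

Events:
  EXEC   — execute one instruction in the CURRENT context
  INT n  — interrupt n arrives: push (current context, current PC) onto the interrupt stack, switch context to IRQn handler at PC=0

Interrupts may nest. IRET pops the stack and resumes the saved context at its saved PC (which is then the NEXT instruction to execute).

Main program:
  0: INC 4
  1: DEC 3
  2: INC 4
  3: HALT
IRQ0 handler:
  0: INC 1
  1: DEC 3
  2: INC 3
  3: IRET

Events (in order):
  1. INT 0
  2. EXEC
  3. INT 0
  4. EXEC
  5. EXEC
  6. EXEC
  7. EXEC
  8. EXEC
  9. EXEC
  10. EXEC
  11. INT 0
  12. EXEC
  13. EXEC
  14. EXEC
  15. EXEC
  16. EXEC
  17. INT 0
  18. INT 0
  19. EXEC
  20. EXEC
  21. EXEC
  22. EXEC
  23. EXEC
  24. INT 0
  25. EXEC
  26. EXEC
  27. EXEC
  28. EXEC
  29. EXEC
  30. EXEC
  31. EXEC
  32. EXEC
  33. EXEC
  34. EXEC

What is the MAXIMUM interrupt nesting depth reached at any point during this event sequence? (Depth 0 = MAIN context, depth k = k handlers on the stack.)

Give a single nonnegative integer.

Answer: 2

Derivation:
Event 1 (INT 0): INT 0 arrives: push (MAIN, PC=0), enter IRQ0 at PC=0 (depth now 1) [depth=1]
Event 2 (EXEC): [IRQ0] PC=0: INC 1 -> ACC=1 [depth=1]
Event 3 (INT 0): INT 0 arrives: push (IRQ0, PC=1), enter IRQ0 at PC=0 (depth now 2) [depth=2]
Event 4 (EXEC): [IRQ0] PC=0: INC 1 -> ACC=2 [depth=2]
Event 5 (EXEC): [IRQ0] PC=1: DEC 3 -> ACC=-1 [depth=2]
Event 6 (EXEC): [IRQ0] PC=2: INC 3 -> ACC=2 [depth=2]
Event 7 (EXEC): [IRQ0] PC=3: IRET -> resume IRQ0 at PC=1 (depth now 1) [depth=1]
Event 8 (EXEC): [IRQ0] PC=1: DEC 3 -> ACC=-1 [depth=1]
Event 9 (EXEC): [IRQ0] PC=2: INC 3 -> ACC=2 [depth=1]
Event 10 (EXEC): [IRQ0] PC=3: IRET -> resume MAIN at PC=0 (depth now 0) [depth=0]
Event 11 (INT 0): INT 0 arrives: push (MAIN, PC=0), enter IRQ0 at PC=0 (depth now 1) [depth=1]
Event 12 (EXEC): [IRQ0] PC=0: INC 1 -> ACC=3 [depth=1]
Event 13 (EXEC): [IRQ0] PC=1: DEC 3 -> ACC=0 [depth=1]
Event 14 (EXEC): [IRQ0] PC=2: INC 3 -> ACC=3 [depth=1]
Event 15 (EXEC): [IRQ0] PC=3: IRET -> resume MAIN at PC=0 (depth now 0) [depth=0]
Event 16 (EXEC): [MAIN] PC=0: INC 4 -> ACC=7 [depth=0]
Event 17 (INT 0): INT 0 arrives: push (MAIN, PC=1), enter IRQ0 at PC=0 (depth now 1) [depth=1]
Event 18 (INT 0): INT 0 arrives: push (IRQ0, PC=0), enter IRQ0 at PC=0 (depth now 2) [depth=2]
Event 19 (EXEC): [IRQ0] PC=0: INC 1 -> ACC=8 [depth=2]
Event 20 (EXEC): [IRQ0] PC=1: DEC 3 -> ACC=5 [depth=2]
Event 21 (EXEC): [IRQ0] PC=2: INC 3 -> ACC=8 [depth=2]
Event 22 (EXEC): [IRQ0] PC=3: IRET -> resume IRQ0 at PC=0 (depth now 1) [depth=1]
Event 23 (EXEC): [IRQ0] PC=0: INC 1 -> ACC=9 [depth=1]
Event 24 (INT 0): INT 0 arrives: push (IRQ0, PC=1), enter IRQ0 at PC=0 (depth now 2) [depth=2]
Event 25 (EXEC): [IRQ0] PC=0: INC 1 -> ACC=10 [depth=2]
Event 26 (EXEC): [IRQ0] PC=1: DEC 3 -> ACC=7 [depth=2]
Event 27 (EXEC): [IRQ0] PC=2: INC 3 -> ACC=10 [depth=2]
Event 28 (EXEC): [IRQ0] PC=3: IRET -> resume IRQ0 at PC=1 (depth now 1) [depth=1]
Event 29 (EXEC): [IRQ0] PC=1: DEC 3 -> ACC=7 [depth=1]
Event 30 (EXEC): [IRQ0] PC=2: INC 3 -> ACC=10 [depth=1]
Event 31 (EXEC): [IRQ0] PC=3: IRET -> resume MAIN at PC=1 (depth now 0) [depth=0]
Event 32 (EXEC): [MAIN] PC=1: DEC 3 -> ACC=7 [depth=0]
Event 33 (EXEC): [MAIN] PC=2: INC 4 -> ACC=11 [depth=0]
Event 34 (EXEC): [MAIN] PC=3: HALT [depth=0]
Max depth observed: 2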